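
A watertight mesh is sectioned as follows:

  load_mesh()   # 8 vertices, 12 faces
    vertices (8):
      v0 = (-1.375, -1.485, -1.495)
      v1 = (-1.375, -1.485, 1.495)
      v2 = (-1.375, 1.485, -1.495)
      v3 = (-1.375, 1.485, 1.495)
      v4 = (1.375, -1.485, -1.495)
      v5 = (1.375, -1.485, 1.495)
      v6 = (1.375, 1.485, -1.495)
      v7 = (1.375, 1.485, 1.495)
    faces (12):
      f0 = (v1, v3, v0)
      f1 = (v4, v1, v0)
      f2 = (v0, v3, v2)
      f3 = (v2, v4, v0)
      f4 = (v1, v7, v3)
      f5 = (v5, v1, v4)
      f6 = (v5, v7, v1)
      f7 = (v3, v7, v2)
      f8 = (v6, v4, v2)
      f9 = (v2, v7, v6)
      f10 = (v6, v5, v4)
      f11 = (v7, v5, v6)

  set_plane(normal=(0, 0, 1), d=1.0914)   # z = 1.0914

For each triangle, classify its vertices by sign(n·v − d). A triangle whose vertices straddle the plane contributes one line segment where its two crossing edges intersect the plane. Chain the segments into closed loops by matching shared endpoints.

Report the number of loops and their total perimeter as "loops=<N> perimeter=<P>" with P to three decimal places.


Straddling triangles (8 of 12):
  (v1,v3,v0) [++-] → (-1.375, 1.0841, 1.0914)–(-1.375, -1.485, 1.0914)  len=2.5691
  (v4,v1,v0) [-+-] → (-1.0038, -1.485, 1.0914)–(-1.375, -1.485, 1.0914)  len=0.3712
  (v0,v3,v2) [-+-] → (-1.375, 1.0841, 1.0914)–(-1.375, 1.485, 1.0914)  len=0.4009
  (v5,v1,v4) [++-] → (-1.0038, -1.485, 1.0914)–(1.375, -1.485, 1.0914)  len=2.3788
  (v3,v7,v2) [++-] → (1.0038, 1.485, 1.0914)–(-1.375, 1.485, 1.0914)  len=2.3788
  (v2,v7,v6) [-+-] → (1.0038, 1.485, 1.0914)–(1.375, 1.485, 1.0914)  len=0.3712
  (v6,v5,v4) [-+-] → (1.375, -1.0841, 1.0914)–(1.375, -1.485, 1.0914)  len=0.4009
  (v7,v5,v6) [++-] → (1.375, -1.0841, 1.0914)–(1.375, 1.485, 1.0914)  len=2.5691

Chained into 1 loop(s):
  loop 1: 8 segments, perimeter = 11.4400
Total perimeter = 11.440

loops=1 perimeter=11.440


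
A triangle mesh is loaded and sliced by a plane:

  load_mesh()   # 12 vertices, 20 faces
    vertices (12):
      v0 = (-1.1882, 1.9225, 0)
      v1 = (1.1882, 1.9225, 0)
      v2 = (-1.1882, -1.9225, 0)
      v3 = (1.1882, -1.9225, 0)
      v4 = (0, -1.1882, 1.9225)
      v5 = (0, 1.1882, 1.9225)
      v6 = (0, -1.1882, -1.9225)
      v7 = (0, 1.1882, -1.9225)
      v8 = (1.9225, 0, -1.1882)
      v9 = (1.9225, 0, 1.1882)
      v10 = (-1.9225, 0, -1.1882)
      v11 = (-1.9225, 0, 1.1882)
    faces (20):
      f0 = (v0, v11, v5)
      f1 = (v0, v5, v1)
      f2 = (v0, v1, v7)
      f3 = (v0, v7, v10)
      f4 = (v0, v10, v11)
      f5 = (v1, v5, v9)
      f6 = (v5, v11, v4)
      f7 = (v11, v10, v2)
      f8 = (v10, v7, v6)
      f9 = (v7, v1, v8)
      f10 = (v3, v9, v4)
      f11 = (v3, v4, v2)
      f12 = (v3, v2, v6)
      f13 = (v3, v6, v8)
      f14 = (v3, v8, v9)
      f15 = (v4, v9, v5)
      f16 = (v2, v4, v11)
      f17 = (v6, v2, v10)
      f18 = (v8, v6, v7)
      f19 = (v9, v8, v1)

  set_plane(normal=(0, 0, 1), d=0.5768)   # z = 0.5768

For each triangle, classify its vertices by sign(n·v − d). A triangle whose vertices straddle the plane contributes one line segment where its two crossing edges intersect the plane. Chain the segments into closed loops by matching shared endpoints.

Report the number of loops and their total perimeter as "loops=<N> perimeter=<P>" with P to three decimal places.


loops=1 perimeter=11.596

Straddling triangles (10 of 20):
  (v0,v11,v5) [-++] → (-1.54466, 0.989241, 0.5768)–(-0.831709, 1.70219, 0.5768)  len=1.0083
  (v0,v5,v1) [-+-] → (-0.831709, 1.70219, 0.5768)–(0.831709, 1.70219, 0.5768)  len=1.6634
  (v0,v10,v11) [--+] → (-1.9225, 0, 0.5768)–(-1.54466, 0.989241, 0.5768)  len=1.0589
  (v1,v5,v9) [-++] → (0.831709, 1.70219, 0.5768)–(1.54466, 0.989241, 0.5768)  len=1.0083
  (v11,v10,v2) [+--] → (-1.9225, 0, 0.5768)–(-1.54466, -0.989241, 0.5768)  len=1.0589
  (v3,v9,v4) [-++] → (1.54466, -0.989241, 0.5768)–(0.831709, -1.70219, 0.5768)  len=1.0083
  (v3,v4,v2) [-+-] → (0.831709, -1.70219, 0.5768)–(-0.831709, -1.70219, 0.5768)  len=1.6634
  (v3,v8,v9) [--+] → (1.9225, 0, 0.5768)–(1.54466, -0.989241, 0.5768)  len=1.0589
  (v2,v4,v11) [-++] → (-0.831709, -1.70219, 0.5768)–(-1.54466, -0.989241, 0.5768)  len=1.0083
  (v9,v8,v1) [+--] → (1.9225, 0, 0.5768)–(1.54466, 0.989241, 0.5768)  len=1.0589

Chained into 1 loop(s):
  loop 1: 10 segments, perimeter = 11.5957
Total perimeter = 11.596


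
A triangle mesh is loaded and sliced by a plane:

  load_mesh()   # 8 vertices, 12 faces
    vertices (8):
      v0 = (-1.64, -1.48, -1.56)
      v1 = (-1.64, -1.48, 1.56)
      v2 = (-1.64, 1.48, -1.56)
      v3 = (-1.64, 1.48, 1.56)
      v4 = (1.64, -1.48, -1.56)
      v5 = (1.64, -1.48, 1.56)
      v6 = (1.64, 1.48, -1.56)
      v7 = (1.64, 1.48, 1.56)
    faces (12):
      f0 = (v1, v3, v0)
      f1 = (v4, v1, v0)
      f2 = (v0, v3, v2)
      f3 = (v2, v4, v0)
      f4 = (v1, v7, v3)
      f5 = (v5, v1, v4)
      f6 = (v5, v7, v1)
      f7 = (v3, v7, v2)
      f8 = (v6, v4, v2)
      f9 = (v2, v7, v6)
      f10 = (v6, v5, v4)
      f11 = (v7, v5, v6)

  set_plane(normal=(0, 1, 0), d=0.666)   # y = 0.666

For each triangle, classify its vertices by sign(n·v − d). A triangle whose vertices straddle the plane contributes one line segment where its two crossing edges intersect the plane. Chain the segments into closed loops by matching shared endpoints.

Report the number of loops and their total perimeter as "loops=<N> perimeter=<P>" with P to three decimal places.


Straddling triangles (8 of 12):
  (v1,v3,v0) [-+-] → (-1.64, 0.666, 1.56)–(-1.64, 0.666, 0.702)  len=0.8580
  (v0,v3,v2) [-++] → (-1.64, 0.666, 0.702)–(-1.64, 0.666, -1.56)  len=2.2620
  (v2,v4,v0) [+--] → (-0.738, 0.666, -1.56)–(-1.64, 0.666, -1.56)  len=0.9020
  (v1,v7,v3) [-++] → (0.738, 0.666, 1.56)–(-1.64, 0.666, 1.56)  len=2.3780
  (v5,v7,v1) [-+-] → (1.64, 0.666, 1.56)–(0.738, 0.666, 1.56)  len=0.9020
  (v6,v4,v2) [+-+] → (1.64, 0.666, -1.56)–(-0.738, 0.666, -1.56)  len=2.3780
  (v6,v5,v4) [+--] → (1.64, 0.666, -0.702)–(1.64, 0.666, -1.56)  len=0.8580
  (v7,v5,v6) [+-+] → (1.64, 0.666, 1.56)–(1.64, 0.666, -0.702)  len=2.2620

Chained into 1 loop(s):
  loop 1: 8 segments, perimeter = 12.8000
Total perimeter = 12.800

loops=1 perimeter=12.800


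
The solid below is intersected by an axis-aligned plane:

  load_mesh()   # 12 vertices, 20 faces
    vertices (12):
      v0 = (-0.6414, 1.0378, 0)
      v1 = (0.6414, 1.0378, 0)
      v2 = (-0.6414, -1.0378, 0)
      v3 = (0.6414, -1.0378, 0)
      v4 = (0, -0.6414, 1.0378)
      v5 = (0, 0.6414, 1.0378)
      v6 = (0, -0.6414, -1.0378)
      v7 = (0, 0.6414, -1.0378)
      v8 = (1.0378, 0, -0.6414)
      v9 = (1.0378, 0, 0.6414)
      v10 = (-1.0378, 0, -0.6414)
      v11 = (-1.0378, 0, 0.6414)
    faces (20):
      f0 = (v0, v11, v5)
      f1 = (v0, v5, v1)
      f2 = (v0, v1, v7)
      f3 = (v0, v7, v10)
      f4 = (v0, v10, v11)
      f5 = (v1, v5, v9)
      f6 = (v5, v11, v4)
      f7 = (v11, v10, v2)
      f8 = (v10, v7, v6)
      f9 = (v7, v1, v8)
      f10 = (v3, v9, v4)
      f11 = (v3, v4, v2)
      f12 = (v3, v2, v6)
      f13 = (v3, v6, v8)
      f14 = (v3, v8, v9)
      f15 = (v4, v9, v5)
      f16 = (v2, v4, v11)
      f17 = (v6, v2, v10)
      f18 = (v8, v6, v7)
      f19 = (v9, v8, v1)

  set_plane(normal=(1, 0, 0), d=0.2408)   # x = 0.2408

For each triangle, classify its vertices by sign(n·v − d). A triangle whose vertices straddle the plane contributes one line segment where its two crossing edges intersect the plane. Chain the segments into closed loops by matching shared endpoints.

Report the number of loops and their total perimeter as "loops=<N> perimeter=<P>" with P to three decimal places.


Straddling triangles (10 of 20):
  (v0,v5,v1) [--+] → (0.2408, 0.79022, 0.64818)–(0.2408, 1.0378, 0)  len=0.6939
  (v0,v1,v7) [-+-] → (0.2408, 1.0378, 0)–(0.2408, 0.79022, -0.64818)  len=0.6939
  (v1,v5,v9) [+-+] → (0.2408, 0.79022, 0.64818)–(0.2408, 0.492576, 0.945824)  len=0.4209
  (v7,v1,v8) [-++] → (0.2408, 0.79022, -0.64818)–(0.2408, 0.492576, -0.945824)  len=0.4209
  (v3,v9,v4) [++-] → (0.2408, -0.492576, 0.945824)–(0.2408, -0.79022, 0.64818)  len=0.4209
  (v3,v4,v2) [+--] → (0.2408, -0.79022, 0.64818)–(0.2408, -1.0378, 0)  len=0.6939
  (v3,v2,v6) [+--] → (0.2408, -1.0378, 0)–(0.2408, -0.79022, -0.64818)  len=0.6939
  (v3,v6,v8) [+-+] → (0.2408, -0.79022, -0.64818)–(0.2408, -0.492576, -0.945824)  len=0.4209
  (v4,v9,v5) [-+-] → (0.2408, -0.492576, 0.945824)–(0.2408, 0.492576, 0.945824)  len=0.9852
  (v8,v6,v7) [+--] → (0.2408, -0.492576, -0.945824)–(0.2408, 0.492576, -0.945824)  len=0.9852

Chained into 1 loop(s):
  loop 1: 10 segments, perimeter = 6.4294
Total perimeter = 6.429

loops=1 perimeter=6.429


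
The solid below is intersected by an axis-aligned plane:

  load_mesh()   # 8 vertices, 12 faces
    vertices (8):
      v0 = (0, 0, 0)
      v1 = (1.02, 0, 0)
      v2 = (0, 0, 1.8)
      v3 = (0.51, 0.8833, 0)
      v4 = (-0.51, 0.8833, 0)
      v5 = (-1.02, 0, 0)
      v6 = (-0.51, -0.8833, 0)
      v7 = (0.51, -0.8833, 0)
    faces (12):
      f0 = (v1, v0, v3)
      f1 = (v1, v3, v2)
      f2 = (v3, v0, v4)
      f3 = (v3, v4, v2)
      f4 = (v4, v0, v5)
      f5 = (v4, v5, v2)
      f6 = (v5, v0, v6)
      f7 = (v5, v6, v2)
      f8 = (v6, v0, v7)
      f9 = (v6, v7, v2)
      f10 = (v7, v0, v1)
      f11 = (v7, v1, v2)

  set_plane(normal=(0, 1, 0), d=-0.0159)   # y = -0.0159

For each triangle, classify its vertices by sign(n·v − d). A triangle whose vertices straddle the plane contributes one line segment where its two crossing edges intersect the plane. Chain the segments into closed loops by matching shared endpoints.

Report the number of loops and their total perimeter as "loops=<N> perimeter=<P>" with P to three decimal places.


Straddling triangles (6 of 12):
  (v5,v0,v6) [++-] → (-0.00918035, -0.0159, 0)–(-1.01082, -0.0159, 0)  len=1.0016
  (v5,v6,v2) [+-+] → (-1.01082, -0.0159, 0)–(-0.00918035, -0.0159, 1.7676)  len=2.0317
  (v6,v0,v7) [-+-] → (-0.00918035, -0.0159, 0)–(0.00918035, -0.0159, 0)  len=0.0184
  (v6,v7,v2) [--+] → (0.00918035, -0.0159, 1.7676)–(-0.00918035, -0.0159, 1.7676)  len=0.0184
  (v7,v0,v1) [-++] → (0.00918035, -0.0159, 0)–(1.01082, -0.0159, 0)  len=1.0016
  (v7,v1,v2) [-++] → (1.01082, -0.0159, 0)–(0.00918035, -0.0159, 1.7676)  len=2.0317

Chained into 1 loop(s):
  loop 1: 6 segments, perimeter = 6.1033
Total perimeter = 6.103

loops=1 perimeter=6.103


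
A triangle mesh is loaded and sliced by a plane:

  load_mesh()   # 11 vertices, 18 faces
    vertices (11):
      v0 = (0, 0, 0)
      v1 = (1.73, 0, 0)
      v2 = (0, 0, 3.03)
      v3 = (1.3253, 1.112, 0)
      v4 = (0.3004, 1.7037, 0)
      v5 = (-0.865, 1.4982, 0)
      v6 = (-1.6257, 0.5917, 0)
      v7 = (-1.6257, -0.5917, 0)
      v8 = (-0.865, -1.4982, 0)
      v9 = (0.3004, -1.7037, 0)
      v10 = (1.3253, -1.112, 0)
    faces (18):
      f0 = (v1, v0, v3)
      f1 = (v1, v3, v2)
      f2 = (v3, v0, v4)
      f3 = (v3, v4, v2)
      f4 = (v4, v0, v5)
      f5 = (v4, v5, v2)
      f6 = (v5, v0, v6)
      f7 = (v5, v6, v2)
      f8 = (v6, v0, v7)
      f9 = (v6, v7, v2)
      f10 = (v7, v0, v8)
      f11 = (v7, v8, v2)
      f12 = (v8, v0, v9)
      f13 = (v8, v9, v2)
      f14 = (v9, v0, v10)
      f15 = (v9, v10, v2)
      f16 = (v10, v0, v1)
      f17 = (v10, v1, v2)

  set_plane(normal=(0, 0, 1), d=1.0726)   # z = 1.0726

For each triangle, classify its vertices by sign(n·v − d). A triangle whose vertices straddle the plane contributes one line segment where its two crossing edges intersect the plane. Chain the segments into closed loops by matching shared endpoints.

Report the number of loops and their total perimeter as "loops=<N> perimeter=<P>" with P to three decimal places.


Straddling triangles (9 of 18):
  (v1,v3,v2) [--+] → (0.856153, 0.718359, 1.0726)–(1.11759, 0, 1.0726)  len=0.7645
  (v3,v4,v2) [--+] → (0.19406, 1.1006, 1.0726)–(0.856153, 0.718359, 1.0726)  len=0.7645
  (v4,v5,v2) [--+] → (-0.558796, 0.967847, 1.0726)–(0.19406, 1.1006, 1.0726)  len=0.7645
  (v5,v6,v2) [--+] → (-1.05021, 0.382242, 1.0726)–(-0.558796, 0.967847, 1.0726)  len=0.7645
  (v6,v7,v2) [--+] → (-1.05021, -0.382242, 1.0726)–(-1.05021, 0.382242, 1.0726)  len=0.7645
  (v7,v8,v2) [--+] → (-0.558796, -0.967847, 1.0726)–(-1.05021, -0.382242, 1.0726)  len=0.7645
  (v8,v9,v2) [--+] → (0.19406, -1.1006, 1.0726)–(-0.558796, -0.967847, 1.0726)  len=0.7645
  (v9,v10,v2) [--+] → (0.856153, -0.718359, 1.0726)–(0.19406, -1.1006, 1.0726)  len=0.7645
  (v10,v1,v2) [--+] → (1.11759, 0, 1.0726)–(0.856153, -0.718359, 1.0726)  len=0.7645

Chained into 1 loop(s):
  loop 1: 9 segments, perimeter = 6.8803
Total perimeter = 6.880

loops=1 perimeter=6.880


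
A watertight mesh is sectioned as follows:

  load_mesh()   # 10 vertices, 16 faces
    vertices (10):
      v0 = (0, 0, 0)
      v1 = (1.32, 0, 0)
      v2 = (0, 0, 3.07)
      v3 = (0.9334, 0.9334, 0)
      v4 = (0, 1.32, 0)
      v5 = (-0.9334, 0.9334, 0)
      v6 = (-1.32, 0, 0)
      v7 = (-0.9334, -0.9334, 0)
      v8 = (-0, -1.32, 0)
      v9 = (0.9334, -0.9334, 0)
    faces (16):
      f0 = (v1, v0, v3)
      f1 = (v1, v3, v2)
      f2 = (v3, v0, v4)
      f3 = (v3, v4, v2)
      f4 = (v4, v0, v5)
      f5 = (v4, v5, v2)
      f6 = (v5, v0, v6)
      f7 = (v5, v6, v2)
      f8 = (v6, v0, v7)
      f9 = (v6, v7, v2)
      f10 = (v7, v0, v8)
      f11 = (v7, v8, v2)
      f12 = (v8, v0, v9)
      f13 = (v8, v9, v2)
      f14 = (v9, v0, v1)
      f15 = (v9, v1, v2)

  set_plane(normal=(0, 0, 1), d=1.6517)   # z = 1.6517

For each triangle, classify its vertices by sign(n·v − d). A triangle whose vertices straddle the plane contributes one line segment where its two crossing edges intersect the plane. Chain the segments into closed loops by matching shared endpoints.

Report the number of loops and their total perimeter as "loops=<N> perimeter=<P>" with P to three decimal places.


Straddling triangles (8 of 16):
  (v1,v3,v2) [--+] → (0.431219, 0.431219, 1.6517)–(0.609823, 0, 1.6517)  len=0.4667
  (v3,v4,v2) [--+] → (0, 0.609823, 1.6517)–(0.431219, 0.431219, 1.6517)  len=0.4667
  (v4,v5,v2) [--+] → (-0.431219, 0.431219, 1.6517)–(0, 0.609823, 1.6517)  len=0.4667
  (v5,v6,v2) [--+] → (-0.609823, 0, 1.6517)–(-0.431219, 0.431219, 1.6517)  len=0.4667
  (v6,v7,v2) [--+] → (-0.431219, -0.431219, 1.6517)–(-0.609823, 0, 1.6517)  len=0.4667
  (v7,v8,v2) [--+] → (0, -0.609823, 1.6517)–(-0.431219, -0.431219, 1.6517)  len=0.4667
  (v8,v9,v2) [--+] → (0.431219, -0.431219, 1.6517)–(0, -0.609823, 1.6517)  len=0.4667
  (v9,v1,v2) [--+] → (0.609823, 0, 1.6517)–(0.431219, -0.431219, 1.6517)  len=0.4667

Chained into 1 loop(s):
  loop 1: 8 segments, perimeter = 3.7339
Total perimeter = 3.734

loops=1 perimeter=3.734


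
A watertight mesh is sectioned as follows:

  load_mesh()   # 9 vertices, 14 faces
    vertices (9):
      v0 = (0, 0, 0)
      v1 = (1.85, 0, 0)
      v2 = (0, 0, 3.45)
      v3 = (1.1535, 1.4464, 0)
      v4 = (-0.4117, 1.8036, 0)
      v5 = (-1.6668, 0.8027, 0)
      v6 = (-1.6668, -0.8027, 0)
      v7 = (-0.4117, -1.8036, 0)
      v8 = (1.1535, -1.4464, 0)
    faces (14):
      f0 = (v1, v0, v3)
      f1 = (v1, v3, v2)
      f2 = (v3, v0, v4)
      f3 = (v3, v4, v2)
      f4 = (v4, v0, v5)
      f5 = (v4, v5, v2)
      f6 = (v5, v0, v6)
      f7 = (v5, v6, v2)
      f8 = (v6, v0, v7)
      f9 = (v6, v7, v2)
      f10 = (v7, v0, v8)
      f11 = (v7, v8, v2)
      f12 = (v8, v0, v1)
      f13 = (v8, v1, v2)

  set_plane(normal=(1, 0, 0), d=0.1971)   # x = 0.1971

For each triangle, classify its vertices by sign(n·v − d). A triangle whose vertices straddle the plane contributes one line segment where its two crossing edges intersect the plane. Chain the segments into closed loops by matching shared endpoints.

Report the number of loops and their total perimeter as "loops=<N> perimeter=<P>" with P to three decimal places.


loops=1 perimeter=10.379

Straddling triangles (8 of 14):
  (v1,v0,v3) [+-+] → (0.1971, 0, 0)–(0.1971, 0.247148, 0)  len=0.2471
  (v1,v3,v2) [++-] → (0.1971, 0.247148, 2.86049)–(0.1971, 0, 3.08244)  len=0.3322
  (v3,v0,v4) [+--] → (0.1971, 0.247148, 0)–(0.1971, 1.66466, 0)  len=1.4175
  (v3,v4,v2) [+--] → (0.1971, 1.66466, 0)–(0.1971, 0.247148, 2.86049)  len=3.1925
  (v7,v0,v8) [--+] → (0.1971, -0.247148, 0)–(0.1971, -1.66466, 0)  len=1.4175
  (v7,v8,v2) [-+-] → (0.1971, -1.66466, 0)–(0.1971, -0.247148, 2.86049)  len=3.1925
  (v8,v0,v1) [+-+] → (0.1971, -0.247148, 0)–(0.1971, 0, 0)  len=0.2471
  (v8,v1,v2) [++-] → (0.1971, 0, 3.08244)–(0.1971, -0.247148, 2.86049)  len=0.3322

Chained into 1 loop(s):
  loop 1: 8 segments, perimeter = 10.3786
Total perimeter = 10.379


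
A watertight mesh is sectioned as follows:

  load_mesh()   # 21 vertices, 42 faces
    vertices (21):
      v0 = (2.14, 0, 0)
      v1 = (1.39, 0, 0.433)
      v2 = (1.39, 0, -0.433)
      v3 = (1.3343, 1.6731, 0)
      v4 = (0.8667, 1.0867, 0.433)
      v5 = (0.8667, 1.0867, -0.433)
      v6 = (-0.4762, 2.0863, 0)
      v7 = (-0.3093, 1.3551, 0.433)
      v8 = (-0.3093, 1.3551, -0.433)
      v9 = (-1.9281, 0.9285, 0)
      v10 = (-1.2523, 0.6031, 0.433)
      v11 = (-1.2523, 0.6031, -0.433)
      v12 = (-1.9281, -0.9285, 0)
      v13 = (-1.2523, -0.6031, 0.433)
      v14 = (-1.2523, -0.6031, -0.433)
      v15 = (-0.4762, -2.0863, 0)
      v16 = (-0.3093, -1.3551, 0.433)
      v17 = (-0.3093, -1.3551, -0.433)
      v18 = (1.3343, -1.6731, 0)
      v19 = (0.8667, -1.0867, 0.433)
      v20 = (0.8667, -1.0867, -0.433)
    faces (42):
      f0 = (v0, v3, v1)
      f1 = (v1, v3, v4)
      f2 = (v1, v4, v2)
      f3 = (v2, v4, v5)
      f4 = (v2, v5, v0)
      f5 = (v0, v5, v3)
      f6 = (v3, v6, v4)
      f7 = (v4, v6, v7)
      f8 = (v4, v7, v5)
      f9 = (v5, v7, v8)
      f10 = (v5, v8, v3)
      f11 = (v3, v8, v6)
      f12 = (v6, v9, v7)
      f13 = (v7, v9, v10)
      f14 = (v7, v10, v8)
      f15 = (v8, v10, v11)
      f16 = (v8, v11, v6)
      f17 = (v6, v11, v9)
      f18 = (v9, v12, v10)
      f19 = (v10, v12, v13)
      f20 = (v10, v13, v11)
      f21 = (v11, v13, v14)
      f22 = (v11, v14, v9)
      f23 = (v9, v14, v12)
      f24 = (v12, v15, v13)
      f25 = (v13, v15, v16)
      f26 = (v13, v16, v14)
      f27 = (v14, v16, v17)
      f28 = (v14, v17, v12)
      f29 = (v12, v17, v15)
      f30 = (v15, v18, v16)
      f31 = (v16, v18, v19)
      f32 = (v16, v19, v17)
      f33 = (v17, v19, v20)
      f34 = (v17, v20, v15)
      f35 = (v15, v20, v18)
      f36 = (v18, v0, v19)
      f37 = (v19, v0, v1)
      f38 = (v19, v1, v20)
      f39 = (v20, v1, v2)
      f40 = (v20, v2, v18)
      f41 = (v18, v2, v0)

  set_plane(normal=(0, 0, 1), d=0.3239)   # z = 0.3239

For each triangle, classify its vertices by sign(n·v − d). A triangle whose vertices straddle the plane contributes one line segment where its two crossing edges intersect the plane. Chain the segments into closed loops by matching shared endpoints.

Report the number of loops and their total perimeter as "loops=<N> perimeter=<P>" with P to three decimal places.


loops=2 perimeter=18.034

Straddling triangles (28 of 42):
  (v0,v3,v1) [--+] → (1.37597, 0.421559, 0.3239)–(1.57897, 0, 0.3239)  len=0.4679
  (v1,v3,v4) [+-+] → (1.37597, 0.421559, 0.3239)–(0.984518, 1.23445, 0.3239)  len=0.9022
  (v1,v4,v2) [++-] → (0.932626, 0.949796, 0.3239)–(1.39, 0, 0.3239)  len=1.0542
  (v2,v4,v5) [-+-] → (0.932626, 0.949796, 0.3239)–(0.8667, 1.0867, 0.3239)  len=0.1520
  (v3,v6,v4) [--+] → (0.528339, 1.33856, 0.3239)–(0.984518, 1.23445, 0.3239)  len=0.4679
  (v4,v6,v7) [+-+] → (0.528339, 1.33856, 0.3239)–(-0.351353, 1.53934, 0.3239)  len=0.9023
  (v4,v7,v5) [++-] → (-0.161146, 1.32129, 0.3239)–(0.8667, 1.0867, 0.3239)  len=1.0543
  (v5,v7,v8) [-+-] → (-0.161146, 1.32129, 0.3239)–(-0.3093, 1.3551, 0.3239)  len=0.1520
  (v6,v9,v7) [--+] → (-0.717178, 1.24761, 0.3239)–(-0.351353, 1.53934, 0.3239)  len=0.4679
  (v7,v9,v10) [+-+] → (-0.717178, 1.24761, 0.3239)–(-1.42258, 0.685089, 0.3239)  len=0.9022
  (v7,v10,v8) [++-] → (-1.1335, 0.697838, 0.3239)–(-0.3093, 1.3551, 0.3239)  len=1.0542
  (v8,v10,v11) [-+-] → (-1.1335, 0.697838, 0.3239)–(-1.2523, 0.6031, 0.3239)  len=0.1520
  (v9,v12,v10) [--+] → (-1.42258, 0.217193, 0.3239)–(-1.42258, 0.685089, 0.3239)  len=0.4679
  (v10,v12,v13) [+-+] → (-1.42258, 0.217193, 0.3239)–(-1.42258, -0.685089, 0.3239)  len=0.9023
  (v10,v13,v11) [++-] → (-1.2523, -0.451141, 0.3239)–(-1.2523, 0.6031, 0.3239)  len=1.0542
  (v11,v13,v14) [-+-] → (-1.2523, -0.451141, 0.3239)–(-1.2523, -0.6031, 0.3239)  len=0.1520
  (v12,v15,v13) [--+] → (-1.05675, -0.976812, 0.3239)–(-1.42258, -0.685089, 0.3239)  len=0.4679
  (v13,v15,v16) [+-+] → (-1.05675, -0.976812, 0.3239)–(-0.351353, -1.53934, 0.3239)  len=0.9022
  (v13,v16,v14) [++-] → (-0.428101, -1.26036, 0.3239)–(-1.2523, -0.6031, 0.3239)  len=1.0542
  (v14,v16,v17) [-+-] → (-0.428101, -1.26036, 0.3239)–(-0.3093, -1.3551, 0.3239)  len=0.1520
  (v15,v18,v16) [--+] → (0.104826, -1.43522, 0.3239)–(-0.351353, -1.53934, 0.3239)  len=0.4679
  (v16,v18,v19) [+-+] → (0.104826, -1.43522, 0.3239)–(0.984518, -1.23445, 0.3239)  len=0.9023
  (v16,v19,v17) [++-] → (0.718546, -1.12051, 0.3239)–(-0.3093, -1.3551, 0.3239)  len=1.0543
  (v17,v19,v20) [-+-] → (0.718546, -1.12051, 0.3239)–(0.8667, -1.0867, 0.3239)  len=0.1520
  (v18,v0,v19) [--+] → (1.18752, -0.812892, 0.3239)–(0.984518, -1.23445, 0.3239)  len=0.4679
  (v19,v0,v1) [+-+] → (1.18752, -0.812892, 0.3239)–(1.57897, 0, 0.3239)  len=0.9022
  (v19,v1,v20) [++-] → (1.32407, -0.136904, 0.3239)–(0.8667, -1.0867, 0.3239)  len=1.0542
  (v20,v1,v2) [-+-] → (1.32407, -0.136904, 0.3239)–(1.39, 0, 0.3239)  len=0.1520

Chained into 2 loop(s):
  loop 1: 14 segments, perimeter = 9.5911
  loop 2: 14 segments, perimeter = 8.4432
Total perimeter = 18.034


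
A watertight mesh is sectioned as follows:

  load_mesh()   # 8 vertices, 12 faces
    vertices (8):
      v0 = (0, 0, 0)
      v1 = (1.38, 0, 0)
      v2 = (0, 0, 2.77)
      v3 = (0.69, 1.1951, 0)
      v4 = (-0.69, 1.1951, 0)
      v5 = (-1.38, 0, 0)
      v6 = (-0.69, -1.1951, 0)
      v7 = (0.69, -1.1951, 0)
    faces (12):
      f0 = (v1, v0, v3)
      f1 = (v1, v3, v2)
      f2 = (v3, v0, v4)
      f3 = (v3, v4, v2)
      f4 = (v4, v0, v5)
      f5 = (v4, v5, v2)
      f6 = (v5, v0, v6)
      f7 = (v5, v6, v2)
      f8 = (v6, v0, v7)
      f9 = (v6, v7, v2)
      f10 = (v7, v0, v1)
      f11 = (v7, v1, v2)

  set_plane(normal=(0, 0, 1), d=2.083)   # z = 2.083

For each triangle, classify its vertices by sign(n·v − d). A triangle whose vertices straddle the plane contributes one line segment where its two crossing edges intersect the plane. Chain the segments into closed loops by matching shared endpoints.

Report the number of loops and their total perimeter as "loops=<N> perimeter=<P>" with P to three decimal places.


loops=1 perimeter=2.054

Straddling triangles (6 of 12):
  (v1,v3,v2) [--+] → (0.17113, 0.296402, 2.083)–(0.34226, 0, 2.083)  len=0.3423
  (v3,v4,v2) [--+] → (-0.17113, 0.296402, 2.083)–(0.17113, 0.296402, 2.083)  len=0.3423
  (v4,v5,v2) [--+] → (-0.34226, 0, 2.083)–(-0.17113, 0.296402, 2.083)  len=0.3423
  (v5,v6,v2) [--+] → (-0.17113, -0.296402, 2.083)–(-0.34226, 0, 2.083)  len=0.3423
  (v6,v7,v2) [--+] → (0.17113, -0.296402, 2.083)–(-0.17113, -0.296402, 2.083)  len=0.3423
  (v7,v1,v2) [--+] → (0.34226, 0, 2.083)–(0.17113, -0.296402, 2.083)  len=0.3423

Chained into 1 loop(s):
  loop 1: 6 segments, perimeter = 2.0535
Total perimeter = 2.054


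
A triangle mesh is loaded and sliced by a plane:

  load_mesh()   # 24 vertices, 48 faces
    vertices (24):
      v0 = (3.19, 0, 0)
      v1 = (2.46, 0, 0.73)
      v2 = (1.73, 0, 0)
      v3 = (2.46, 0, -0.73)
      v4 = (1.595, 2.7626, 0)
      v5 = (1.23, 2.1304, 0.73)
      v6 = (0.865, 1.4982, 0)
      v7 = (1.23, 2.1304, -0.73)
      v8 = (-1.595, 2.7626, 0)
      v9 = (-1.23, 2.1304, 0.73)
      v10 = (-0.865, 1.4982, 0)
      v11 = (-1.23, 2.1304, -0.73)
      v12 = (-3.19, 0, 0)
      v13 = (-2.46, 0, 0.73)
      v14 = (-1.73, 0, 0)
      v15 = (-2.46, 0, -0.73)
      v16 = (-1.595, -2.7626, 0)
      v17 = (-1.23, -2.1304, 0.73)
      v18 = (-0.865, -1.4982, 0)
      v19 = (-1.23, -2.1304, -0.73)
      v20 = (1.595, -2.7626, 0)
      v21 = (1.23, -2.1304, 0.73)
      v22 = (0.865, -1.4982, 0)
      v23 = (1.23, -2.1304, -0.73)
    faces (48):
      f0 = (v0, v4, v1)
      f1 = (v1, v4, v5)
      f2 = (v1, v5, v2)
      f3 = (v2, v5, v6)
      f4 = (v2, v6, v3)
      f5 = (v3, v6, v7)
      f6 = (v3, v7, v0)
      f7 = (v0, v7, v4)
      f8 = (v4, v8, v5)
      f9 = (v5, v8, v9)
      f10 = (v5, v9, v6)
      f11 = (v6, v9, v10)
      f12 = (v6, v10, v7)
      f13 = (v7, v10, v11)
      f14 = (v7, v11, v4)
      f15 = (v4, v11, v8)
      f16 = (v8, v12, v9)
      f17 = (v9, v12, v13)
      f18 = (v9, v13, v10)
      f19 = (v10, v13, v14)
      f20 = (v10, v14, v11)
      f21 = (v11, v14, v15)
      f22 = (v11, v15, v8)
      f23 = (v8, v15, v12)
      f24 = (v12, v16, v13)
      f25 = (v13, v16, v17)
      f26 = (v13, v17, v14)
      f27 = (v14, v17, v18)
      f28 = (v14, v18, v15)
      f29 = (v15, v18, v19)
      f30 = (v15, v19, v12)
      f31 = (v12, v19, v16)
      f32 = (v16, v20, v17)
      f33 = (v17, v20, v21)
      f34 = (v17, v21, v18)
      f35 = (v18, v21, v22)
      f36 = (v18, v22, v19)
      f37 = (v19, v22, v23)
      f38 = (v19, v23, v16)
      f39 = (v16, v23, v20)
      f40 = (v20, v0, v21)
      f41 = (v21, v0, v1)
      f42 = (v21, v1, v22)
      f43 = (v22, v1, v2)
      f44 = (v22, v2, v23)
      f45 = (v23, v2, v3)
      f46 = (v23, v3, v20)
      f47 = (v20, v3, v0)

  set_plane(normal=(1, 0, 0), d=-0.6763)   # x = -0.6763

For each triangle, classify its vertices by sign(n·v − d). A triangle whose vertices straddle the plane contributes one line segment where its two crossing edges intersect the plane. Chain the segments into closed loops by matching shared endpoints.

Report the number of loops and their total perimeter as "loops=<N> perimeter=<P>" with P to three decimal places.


Straddling triangles (16 of 48):
  (v4,v8,v5) [+-+] → (-0.6763, 2.7626, 0)–(-0.6763, 2.55701, 0.237399)  len=0.3140
  (v5,v8,v9) [+--] → (-0.6763, 2.55701, 0.237399)–(-0.6763, 2.1304, 0.73)  len=0.6517
  (v5,v9,v6) [+-+] → (-0.6763, 2.1304, 0.73)–(-0.6763, 1.96331, 0.537064)  len=0.2552
  (v6,v9,v10) [+--] → (-0.6763, 1.96331, 0.537064)–(-0.6763, 1.4982, 0)  len=0.7105
  (v6,v10,v7) [+-+] → (-0.6763, 1.4982, 0)–(-0.6763, 1.55514, -0.0657523)  len=0.0870
  (v7,v10,v11) [+--] → (-0.6763, 1.55514, -0.0657523)–(-0.6763, 2.1304, -0.73)  len=0.8787
  (v7,v11,v4) [+-+] → (-0.6763, 2.1304, -0.73)–(-0.6763, 2.25431, -0.58692)  len=0.1893
  (v4,v11,v8) [+--] → (-0.6763, 2.25431, -0.58692)–(-0.6763, 2.7626, 0)  len=0.7764
  (v16,v20,v17) [-+-] → (-0.6763, -2.7626, 0)–(-0.6763, -2.25431, 0.58692)  len=0.7764
  (v17,v20,v21) [-++] → (-0.6763, -2.25431, 0.58692)–(-0.6763, -2.1304, 0.73)  len=0.1893
  (v17,v21,v18) [-+-] → (-0.6763, -2.1304, 0.73)–(-0.6763, -1.55514, 0.0657523)  len=0.8787
  (v18,v21,v22) [-++] → (-0.6763, -1.55514, 0.0657523)–(-0.6763, -1.4982, 0)  len=0.0870
  (v18,v22,v19) [-+-] → (-0.6763, -1.4982, 0)–(-0.6763, -1.96331, -0.537064)  len=0.7105
  (v19,v22,v23) [-++] → (-0.6763, -1.96331, -0.537064)–(-0.6763, -2.1304, -0.73)  len=0.2552
  (v19,v23,v16) [-+-] → (-0.6763, -2.1304, -0.73)–(-0.6763, -2.55701, -0.237399)  len=0.6517
  (v16,v23,v20) [-++] → (-0.6763, -2.55701, -0.237399)–(-0.6763, -2.7626, 0)  len=0.3140

Chained into 2 loop(s):
  loop 1: 8 segments, perimeter = 3.8628
  loop 2: 8 segments, perimeter = 3.8628
Total perimeter = 7.726

loops=2 perimeter=7.726


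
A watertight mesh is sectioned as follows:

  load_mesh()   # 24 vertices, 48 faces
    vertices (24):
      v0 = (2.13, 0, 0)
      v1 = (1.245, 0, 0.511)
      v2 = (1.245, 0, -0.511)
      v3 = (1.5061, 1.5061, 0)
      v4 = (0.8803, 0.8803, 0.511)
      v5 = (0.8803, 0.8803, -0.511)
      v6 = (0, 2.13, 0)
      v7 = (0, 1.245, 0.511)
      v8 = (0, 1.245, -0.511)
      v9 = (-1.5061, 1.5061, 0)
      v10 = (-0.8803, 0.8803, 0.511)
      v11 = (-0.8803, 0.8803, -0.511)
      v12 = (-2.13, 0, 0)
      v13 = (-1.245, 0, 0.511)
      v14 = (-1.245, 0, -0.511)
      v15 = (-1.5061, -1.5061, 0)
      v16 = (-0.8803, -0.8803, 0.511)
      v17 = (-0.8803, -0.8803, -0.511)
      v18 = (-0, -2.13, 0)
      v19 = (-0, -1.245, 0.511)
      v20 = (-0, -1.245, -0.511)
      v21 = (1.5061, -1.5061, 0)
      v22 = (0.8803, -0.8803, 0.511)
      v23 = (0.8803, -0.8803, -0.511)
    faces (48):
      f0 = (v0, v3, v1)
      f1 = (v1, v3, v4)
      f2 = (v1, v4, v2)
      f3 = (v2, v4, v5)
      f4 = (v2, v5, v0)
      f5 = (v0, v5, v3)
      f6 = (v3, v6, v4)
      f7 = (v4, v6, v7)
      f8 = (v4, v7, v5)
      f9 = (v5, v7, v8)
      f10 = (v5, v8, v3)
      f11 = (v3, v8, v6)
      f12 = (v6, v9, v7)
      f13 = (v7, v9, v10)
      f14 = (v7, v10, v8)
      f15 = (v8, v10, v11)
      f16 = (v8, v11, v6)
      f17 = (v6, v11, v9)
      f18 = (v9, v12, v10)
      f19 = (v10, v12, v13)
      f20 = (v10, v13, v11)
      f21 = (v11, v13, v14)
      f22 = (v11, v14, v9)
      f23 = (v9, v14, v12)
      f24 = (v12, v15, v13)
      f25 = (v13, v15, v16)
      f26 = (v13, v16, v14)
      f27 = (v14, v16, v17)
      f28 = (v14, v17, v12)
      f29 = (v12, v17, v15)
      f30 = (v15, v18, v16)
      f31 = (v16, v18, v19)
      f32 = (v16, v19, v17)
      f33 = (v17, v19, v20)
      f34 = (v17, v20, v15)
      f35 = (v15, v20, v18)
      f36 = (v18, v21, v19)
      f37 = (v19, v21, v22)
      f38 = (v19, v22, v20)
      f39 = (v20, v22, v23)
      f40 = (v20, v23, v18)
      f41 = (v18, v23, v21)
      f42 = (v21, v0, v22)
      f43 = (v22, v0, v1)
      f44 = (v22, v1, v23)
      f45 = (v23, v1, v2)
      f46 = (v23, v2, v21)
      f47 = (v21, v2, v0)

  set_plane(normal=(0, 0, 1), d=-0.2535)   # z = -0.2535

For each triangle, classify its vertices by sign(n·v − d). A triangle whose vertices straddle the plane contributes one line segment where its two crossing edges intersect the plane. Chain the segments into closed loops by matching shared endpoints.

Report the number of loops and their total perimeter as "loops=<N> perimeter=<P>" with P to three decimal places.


loops=2 perimeter=17.976

Straddling triangles (32 of 48):
  (v1,v4,v2) [++-] → (1.15311, 0.221798, -0.2535)–(1.245, 0, -0.2535)  len=0.2401
  (v2,v4,v5) [-+-] → (1.15311, 0.221798, -0.2535)–(0.8803, 0.8803, -0.2535)  len=0.7128
  (v2,v5,v0) [--+] → (1.51004, 0.436705, -0.2535)–(1.69096, 0, -0.2535)  len=0.4727
  (v0,v5,v3) [+-+] → (1.51004, 0.436705, -0.2535)–(1.19565, 1.19565, -0.2535)  len=0.8215
  (v4,v7,v5) [++-] → (0.658502, 0.972189, -0.2535)–(0.8803, 0.8803, -0.2535)  len=0.2401
  (v5,v7,v8) [-+-] → (0.658502, 0.972189, -0.2535)–(0, 1.245, -0.2535)  len=0.7128
  (v5,v8,v3) [--+] → (0.758945, 1.37657, -0.2535)–(1.19565, 1.19565, -0.2535)  len=0.4727
  (v3,v8,v6) [+-+] → (0.758945, 1.37657, -0.2535)–(0, 1.69096, -0.2535)  len=0.8215
  (v7,v10,v8) [++-] → (-0.221798, 1.15311, -0.2535)–(0, 1.245, -0.2535)  len=0.2401
  (v8,v10,v11) [-+-] → (-0.221798, 1.15311, -0.2535)–(-0.8803, 0.8803, -0.2535)  len=0.7128
  (v8,v11,v6) [--+] → (-0.436705, 1.51004, -0.2535)–(0, 1.69096, -0.2535)  len=0.4727
  (v6,v11,v9) [+-+] → (-0.436705, 1.51004, -0.2535)–(-1.19565, 1.19565, -0.2535)  len=0.8215
  (v10,v13,v11) [++-] → (-0.972189, 0.658502, -0.2535)–(-0.8803, 0.8803, -0.2535)  len=0.2401
  (v11,v13,v14) [-+-] → (-0.972189, 0.658502, -0.2535)–(-1.245, 0, -0.2535)  len=0.7128
  (v11,v14,v9) [--+] → (-1.37657, 0.758945, -0.2535)–(-1.19565, 1.19565, -0.2535)  len=0.4727
  (v9,v14,v12) [+-+] → (-1.37657, 0.758945, -0.2535)–(-1.69096, 0, -0.2535)  len=0.8215
  (v13,v16,v14) [++-] → (-1.15311, -0.221798, -0.2535)–(-1.245, 0, -0.2535)  len=0.2401
  (v14,v16,v17) [-+-] → (-1.15311, -0.221798, -0.2535)–(-0.8803, -0.8803, -0.2535)  len=0.7128
  (v14,v17,v12) [--+] → (-1.51004, -0.436705, -0.2535)–(-1.69096, 0, -0.2535)  len=0.4727
  (v12,v17,v15) [+-+] → (-1.51004, -0.436705, -0.2535)–(-1.19565, -1.19565, -0.2535)  len=0.8215
  (v16,v19,v17) [++-] → (-0.658502, -0.972189, -0.2535)–(-0.8803, -0.8803, -0.2535)  len=0.2401
  (v17,v19,v20) [-+-] → (-0.658502, -0.972189, -0.2535)–(0, -1.245, -0.2535)  len=0.7128
  (v17,v20,v15) [--+] → (-0.758945, -1.37657, -0.2535)–(-1.19565, -1.19565, -0.2535)  len=0.4727
  (v15,v20,v18) [+-+] → (-0.758945, -1.37657, -0.2535)–(0, -1.69096, -0.2535)  len=0.8215
  (v19,v22,v20) [++-] → (0.221798, -1.15311, -0.2535)–(0, -1.245, -0.2535)  len=0.2401
  (v20,v22,v23) [-+-] → (0.221798, -1.15311, -0.2535)–(0.8803, -0.8803, -0.2535)  len=0.7128
  (v20,v23,v18) [--+] → (0.436705, -1.51004, -0.2535)–(0, -1.69096, -0.2535)  len=0.4727
  (v18,v23,v21) [+-+] → (0.436705, -1.51004, -0.2535)–(1.19565, -1.19565, -0.2535)  len=0.8215
  (v22,v1,v23) [++-] → (0.972189, -0.658502, -0.2535)–(0.8803, -0.8803, -0.2535)  len=0.2401
  (v23,v1,v2) [-+-] → (0.972189, -0.658502, -0.2535)–(1.245, 0, -0.2535)  len=0.7128
  (v23,v2,v21) [--+] → (1.37657, -0.758945, -0.2535)–(1.19565, -1.19565, -0.2535)  len=0.4727
  (v21,v2,v0) [+-+] → (1.37657, -0.758945, -0.2535)–(1.69096, 0, -0.2535)  len=0.8215

Chained into 2 loop(s):
  loop 1: 16 segments, perimeter = 7.6228
  loop 2: 16 segments, perimeter = 10.3535
Total perimeter = 17.976


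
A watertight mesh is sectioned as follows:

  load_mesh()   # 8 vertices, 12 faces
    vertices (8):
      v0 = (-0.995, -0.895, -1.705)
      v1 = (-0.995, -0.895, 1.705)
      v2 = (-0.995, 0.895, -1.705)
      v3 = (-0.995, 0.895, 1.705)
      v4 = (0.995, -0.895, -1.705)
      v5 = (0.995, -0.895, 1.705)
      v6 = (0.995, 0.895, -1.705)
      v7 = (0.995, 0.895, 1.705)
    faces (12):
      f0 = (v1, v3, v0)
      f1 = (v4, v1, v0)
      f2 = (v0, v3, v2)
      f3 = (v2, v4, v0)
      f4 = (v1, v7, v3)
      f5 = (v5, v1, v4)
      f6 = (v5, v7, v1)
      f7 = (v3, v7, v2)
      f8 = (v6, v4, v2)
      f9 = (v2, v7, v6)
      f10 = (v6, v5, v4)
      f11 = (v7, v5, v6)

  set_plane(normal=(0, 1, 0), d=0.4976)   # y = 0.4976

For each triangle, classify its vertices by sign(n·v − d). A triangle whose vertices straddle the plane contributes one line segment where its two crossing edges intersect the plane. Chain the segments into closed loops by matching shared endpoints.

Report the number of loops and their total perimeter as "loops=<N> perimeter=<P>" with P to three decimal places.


Straddling triangles (8 of 12):
  (v1,v3,v0) [-+-] → (-0.995, 0.4976, 1.705)–(-0.995, 0.4976, 0.947942)  len=0.7571
  (v0,v3,v2) [-++] → (-0.995, 0.4976, 0.947942)–(-0.995, 0.4976, -1.705)  len=2.6529
  (v2,v4,v0) [+--] → (-0.553198, 0.4976, -1.705)–(-0.995, 0.4976, -1.705)  len=0.4418
  (v1,v7,v3) [-++] → (0.553198, 0.4976, 1.705)–(-0.995, 0.4976, 1.705)  len=1.5482
  (v5,v7,v1) [-+-] → (0.995, 0.4976, 1.705)–(0.553198, 0.4976, 1.705)  len=0.4418
  (v6,v4,v2) [+-+] → (0.995, 0.4976, -1.705)–(-0.553198, 0.4976, -1.705)  len=1.5482
  (v6,v5,v4) [+--] → (0.995, 0.4976, -0.947942)–(0.995, 0.4976, -1.705)  len=0.7571
  (v7,v5,v6) [+-+] → (0.995, 0.4976, 1.705)–(0.995, 0.4976, -0.947942)  len=2.6529

Chained into 1 loop(s):
  loop 1: 8 segments, perimeter = 10.8000
Total perimeter = 10.800

loops=1 perimeter=10.800


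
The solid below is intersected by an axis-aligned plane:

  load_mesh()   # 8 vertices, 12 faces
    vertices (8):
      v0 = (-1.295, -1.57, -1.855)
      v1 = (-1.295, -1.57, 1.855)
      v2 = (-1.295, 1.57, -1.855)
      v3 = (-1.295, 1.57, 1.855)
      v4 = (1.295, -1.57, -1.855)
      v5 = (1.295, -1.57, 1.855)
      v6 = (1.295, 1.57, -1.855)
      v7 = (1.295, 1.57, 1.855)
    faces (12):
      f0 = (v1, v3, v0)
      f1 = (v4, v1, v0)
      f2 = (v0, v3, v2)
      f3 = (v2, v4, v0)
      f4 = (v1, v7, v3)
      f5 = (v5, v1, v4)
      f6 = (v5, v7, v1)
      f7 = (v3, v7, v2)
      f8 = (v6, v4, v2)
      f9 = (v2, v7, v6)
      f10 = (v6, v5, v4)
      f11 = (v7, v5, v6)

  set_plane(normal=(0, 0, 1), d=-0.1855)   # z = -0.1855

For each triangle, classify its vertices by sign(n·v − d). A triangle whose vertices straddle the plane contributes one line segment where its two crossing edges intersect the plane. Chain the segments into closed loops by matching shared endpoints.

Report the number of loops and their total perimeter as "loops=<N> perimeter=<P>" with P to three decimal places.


loops=1 perimeter=11.460

Straddling triangles (8 of 12):
  (v1,v3,v0) [++-] → (-1.295, -0.157, -0.1855)–(-1.295, -1.57, -0.1855)  len=1.4130
  (v4,v1,v0) [-+-] → (0.1295, -1.57, -0.1855)–(-1.295, -1.57, -0.1855)  len=1.4245
  (v0,v3,v2) [-+-] → (-1.295, -0.157, -0.1855)–(-1.295, 1.57, -0.1855)  len=1.7270
  (v5,v1,v4) [++-] → (0.1295, -1.57, -0.1855)–(1.295, -1.57, -0.1855)  len=1.1655
  (v3,v7,v2) [++-] → (-0.1295, 1.57, -0.1855)–(-1.295, 1.57, -0.1855)  len=1.1655
  (v2,v7,v6) [-+-] → (-0.1295, 1.57, -0.1855)–(1.295, 1.57, -0.1855)  len=1.4245
  (v6,v5,v4) [-+-] → (1.295, 0.157, -0.1855)–(1.295, -1.57, -0.1855)  len=1.7270
  (v7,v5,v6) [++-] → (1.295, 0.157, -0.1855)–(1.295, 1.57, -0.1855)  len=1.4130

Chained into 1 loop(s):
  loop 1: 8 segments, perimeter = 11.4600
Total perimeter = 11.460


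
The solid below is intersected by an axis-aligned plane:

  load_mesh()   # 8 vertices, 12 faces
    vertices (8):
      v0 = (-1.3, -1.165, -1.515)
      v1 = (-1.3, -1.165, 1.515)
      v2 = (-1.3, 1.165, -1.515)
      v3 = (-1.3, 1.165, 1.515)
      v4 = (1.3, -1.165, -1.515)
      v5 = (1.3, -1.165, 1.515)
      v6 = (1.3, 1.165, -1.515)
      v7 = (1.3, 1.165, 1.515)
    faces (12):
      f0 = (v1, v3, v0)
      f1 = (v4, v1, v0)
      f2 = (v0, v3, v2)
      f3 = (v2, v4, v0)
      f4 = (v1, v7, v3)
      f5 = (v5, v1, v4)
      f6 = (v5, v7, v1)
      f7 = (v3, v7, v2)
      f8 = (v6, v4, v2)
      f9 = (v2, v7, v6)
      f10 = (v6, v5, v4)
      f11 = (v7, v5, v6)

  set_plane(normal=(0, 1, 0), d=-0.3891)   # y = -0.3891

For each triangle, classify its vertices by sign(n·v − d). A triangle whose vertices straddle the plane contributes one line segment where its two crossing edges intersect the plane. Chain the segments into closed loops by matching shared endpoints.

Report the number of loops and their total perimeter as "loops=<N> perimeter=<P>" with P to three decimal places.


loops=1 perimeter=11.260

Straddling triangles (8 of 12):
  (v1,v3,v0) [-+-] → (-1.3, -0.3891, 1.515)–(-1.3, -0.3891, -0.505997)  len=2.0210
  (v0,v3,v2) [-++] → (-1.3, -0.3891, -0.505997)–(-1.3, -0.3891, -1.515)  len=1.0090
  (v2,v4,v0) [+--] → (0.434189, -0.3891, -1.515)–(-1.3, -0.3891, -1.515)  len=1.7342
  (v1,v7,v3) [-++] → (-0.434189, -0.3891, 1.515)–(-1.3, -0.3891, 1.515)  len=0.8658
  (v5,v7,v1) [-+-] → (1.3, -0.3891, 1.515)–(-0.434189, -0.3891, 1.515)  len=1.7342
  (v6,v4,v2) [+-+] → (1.3, -0.3891, -1.515)–(0.434189, -0.3891, -1.515)  len=0.8658
  (v6,v5,v4) [+--] → (1.3, -0.3891, 0.505997)–(1.3, -0.3891, -1.515)  len=2.0210
  (v7,v5,v6) [+-+] → (1.3, -0.3891, 1.515)–(1.3, -0.3891, 0.505997)  len=1.0090

Chained into 1 loop(s):
  loop 1: 8 segments, perimeter = 11.2600
Total perimeter = 11.260


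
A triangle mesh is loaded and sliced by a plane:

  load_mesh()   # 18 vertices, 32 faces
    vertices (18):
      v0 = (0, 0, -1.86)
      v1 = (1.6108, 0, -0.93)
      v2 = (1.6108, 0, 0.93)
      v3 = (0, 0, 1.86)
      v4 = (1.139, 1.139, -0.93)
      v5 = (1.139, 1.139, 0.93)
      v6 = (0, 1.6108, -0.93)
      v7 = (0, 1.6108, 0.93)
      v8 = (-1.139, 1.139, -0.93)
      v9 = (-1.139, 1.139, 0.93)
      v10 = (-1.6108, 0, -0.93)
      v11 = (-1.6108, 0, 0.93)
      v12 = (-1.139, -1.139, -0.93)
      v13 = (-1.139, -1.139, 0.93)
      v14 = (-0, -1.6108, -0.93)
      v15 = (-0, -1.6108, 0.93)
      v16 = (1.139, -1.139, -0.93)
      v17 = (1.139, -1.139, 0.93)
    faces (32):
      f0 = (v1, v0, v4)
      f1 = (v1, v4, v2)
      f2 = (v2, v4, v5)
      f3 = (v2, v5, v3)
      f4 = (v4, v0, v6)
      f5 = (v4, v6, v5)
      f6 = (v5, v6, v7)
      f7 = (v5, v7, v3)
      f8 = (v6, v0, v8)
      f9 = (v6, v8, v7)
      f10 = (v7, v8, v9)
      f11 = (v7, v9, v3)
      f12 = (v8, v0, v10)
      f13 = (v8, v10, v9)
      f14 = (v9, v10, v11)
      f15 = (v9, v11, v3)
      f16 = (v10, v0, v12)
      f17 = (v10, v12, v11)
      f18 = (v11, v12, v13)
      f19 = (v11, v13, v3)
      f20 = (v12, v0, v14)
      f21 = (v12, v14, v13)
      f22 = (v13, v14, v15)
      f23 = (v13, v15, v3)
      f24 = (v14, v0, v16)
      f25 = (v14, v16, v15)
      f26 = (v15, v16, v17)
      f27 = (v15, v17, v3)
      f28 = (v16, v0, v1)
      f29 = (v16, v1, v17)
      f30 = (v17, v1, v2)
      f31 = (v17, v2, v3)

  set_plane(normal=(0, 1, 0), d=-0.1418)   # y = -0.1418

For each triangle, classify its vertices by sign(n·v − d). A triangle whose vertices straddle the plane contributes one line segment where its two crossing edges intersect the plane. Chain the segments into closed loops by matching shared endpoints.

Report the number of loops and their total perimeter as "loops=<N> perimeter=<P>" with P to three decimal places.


loops=1 perimeter=10.817

Straddling triangles (12 of 32):
  (v10,v0,v12) [++-] → (-0.1418, -0.1418, -1.74422)–(-1.55206, -0.1418, -0.93)  len=1.6284
  (v10,v12,v11) [+-+] → (-1.55206, -0.1418, -0.93)–(-1.55206, -0.1418, 0.698439)  len=1.6284
  (v11,v12,v13) [+--] → (-1.55206, -0.1418, 0.698439)–(-1.55206, -0.1418, 0.93)  len=0.2316
  (v11,v13,v3) [+-+] → (-1.55206, -0.1418, 0.93)–(-0.1418, -0.1418, 1.74422)  len=1.6284
  (v12,v0,v14) [-+-] → (-0.1418, -0.1418, -1.74422)–(0, -0.1418, -1.77813)  len=0.1458
  (v13,v15,v3) [--+] → (0, -0.1418, 1.77813)–(-0.1418, -0.1418, 1.74422)  len=0.1458
  (v14,v0,v16) [-+-] → (0, -0.1418, -1.77813)–(0.1418, -0.1418, -1.74422)  len=0.1458
  (v15,v17,v3) [--+] → (0.1418, -0.1418, 1.74422)–(0, -0.1418, 1.77813)  len=0.1458
  (v16,v0,v1) [-++] → (0.1418, -0.1418, -1.74422)–(1.55206, -0.1418, -0.93)  len=1.6284
  (v16,v1,v17) [-+-] → (1.55206, -0.1418, -0.93)–(1.55206, -0.1418, -0.698439)  len=0.2316
  (v17,v1,v2) [-++] → (1.55206, -0.1418, -0.698439)–(1.55206, -0.1418, 0.93)  len=1.6284
  (v17,v2,v3) [-++] → (1.55206, -0.1418, 0.93)–(0.1418, -0.1418, 1.74422)  len=1.6284

Chained into 1 loop(s):
  loop 1: 12 segments, perimeter = 10.8169
Total perimeter = 10.817
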